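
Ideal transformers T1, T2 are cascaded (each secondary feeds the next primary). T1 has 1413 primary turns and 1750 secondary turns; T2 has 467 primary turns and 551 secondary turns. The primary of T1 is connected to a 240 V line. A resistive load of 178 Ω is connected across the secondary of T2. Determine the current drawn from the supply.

After T1: V = 240.00 × 1750/1413 = 297.24 V.
After T2: V = 297.24 × 551/467 = 350.70 V.
I_load = 350.70/178 = 1.9703 A, so P_out = 350.70 × 1.9703 = 690.98 W.
All ideal ⇒ P_in = P_out, so I_supply = 690.98/240 = 2.88 A.

I_supply ≈ 2.88 A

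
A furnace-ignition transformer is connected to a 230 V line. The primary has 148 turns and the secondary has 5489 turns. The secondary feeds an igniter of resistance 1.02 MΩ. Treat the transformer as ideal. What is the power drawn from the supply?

P ≈ 71.3 W

V_s = V_p × N_s/N_p = 230 × 5489/148 = 8530.2 V.
I_s = V_s/R = 8530.2/(1.02×10^6) = 0.0083629 A.
I_p = I_s × N_s/N_p = 0.0083629 × 5489/148 = 0.31016 A.
P = V_p I_p = 230 × 0.31016 = 71.3 W.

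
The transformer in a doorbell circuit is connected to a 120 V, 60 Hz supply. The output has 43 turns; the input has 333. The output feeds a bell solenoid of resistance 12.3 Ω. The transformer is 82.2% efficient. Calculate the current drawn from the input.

I_in ≈ 0.198 A

V_out = 120 × 43/333 = 15.495 V.
I_out = V_out/R = 15.495/12.3 = 1.2598 A.
P_out = V_out I_out = 15.495 × 1.2598 = 19.521 W.
P_in = P_out/η = 19.521/0.822 = 23.748 W.
I_in = P_in/V_in = 23.748/120 = 0.198 A.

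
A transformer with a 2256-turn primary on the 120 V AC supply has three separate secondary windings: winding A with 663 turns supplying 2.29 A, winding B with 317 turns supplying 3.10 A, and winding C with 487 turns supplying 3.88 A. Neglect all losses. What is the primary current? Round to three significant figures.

V_A = 120 × 663/2256 = 35.266 V; V_B = 120 × 317/2256 = 16.862 V; V_C = 120 × 487/2256 = 25.904 V.
P_out = V_A I_A + V_B I_B + V_C I_C = 35.266×2.29 + 16.862×3.10 + 25.904×3.88 = 80.759 + 52.271 + 100.51 = 233.54 W.
Ideal ⇒ P_in = P_out, so I_p = P_out/V_p = 233.54/120 = 1.95 A.

I_p ≈ 1.95 A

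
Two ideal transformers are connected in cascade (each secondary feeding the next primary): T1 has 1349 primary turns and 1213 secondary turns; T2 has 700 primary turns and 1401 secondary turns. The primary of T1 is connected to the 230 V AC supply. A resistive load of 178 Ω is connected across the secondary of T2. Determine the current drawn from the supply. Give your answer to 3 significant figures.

Secondary of T1: V = 230.00 × 1213/1349 = 206.81 V.
Secondary of T2: V = 206.81 × 1401/700 = 413.92 V.
I_load = 413.92/178 = 2.3254 A, so P_out = 413.92 × 2.3254 = 962.53 W.
All ideal ⇒ P_in = P_out, so I_supply = 962.53/230 = 4.18 A.

I_supply ≈ 4.18 A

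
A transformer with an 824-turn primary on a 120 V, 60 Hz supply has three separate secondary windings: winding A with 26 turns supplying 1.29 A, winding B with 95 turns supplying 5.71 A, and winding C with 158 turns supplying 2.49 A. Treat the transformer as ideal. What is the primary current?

I_p ≈ 1.18 A

V_A = 120 × 26/824 = 3.7864 V; V_B = 120 × 95/824 = 13.835 V; V_C = 120 × 158/824 = 23.010 V.
P_out = V_A I_A + V_B I_B + V_C I_C = 3.7864×1.29 + 13.835×5.71 + 23.010×2.49 = 4.8845 + 78.998 + 57.294 = 141.18 W.
Ideal ⇒ P_in = P_out, so I_p = P_out/V_p = 141.18/120 = 1.18 A.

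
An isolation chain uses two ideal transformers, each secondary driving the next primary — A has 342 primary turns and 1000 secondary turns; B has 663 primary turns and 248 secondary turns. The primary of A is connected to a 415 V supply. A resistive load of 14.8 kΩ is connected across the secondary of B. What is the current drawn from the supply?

I_supply ≈ 0.0335 A

Secondary of A: V = 415.00 × 1000/342 = 1213.5 V.
Secondary of B: V = 1213.5 × 248/663 = 453.90 V.
I_load = 453.90/14800 = 0.030669 A, so P_out = 453.90 × 0.030669 = 13.921 W.
All ideal ⇒ P_in = P_out, so I_supply = 13.921/415 = 0.0335 A.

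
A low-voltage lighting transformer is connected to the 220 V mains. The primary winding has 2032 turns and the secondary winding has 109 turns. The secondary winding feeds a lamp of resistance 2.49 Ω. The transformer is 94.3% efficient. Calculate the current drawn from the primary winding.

V_s = 220 × 109/2032 = 11.801 V.
I_s = V_s/R = 11.801/2.49 = 4.7394 A.
P_out = V_s I_s = 11.801 × 4.7394 = 55.931 W.
P_in = P_out/η = 55.931/0.943 = 59.312 W.
I_p = P_in/V_p = 59.312/220 = 0.270 A.

I_p ≈ 0.270 A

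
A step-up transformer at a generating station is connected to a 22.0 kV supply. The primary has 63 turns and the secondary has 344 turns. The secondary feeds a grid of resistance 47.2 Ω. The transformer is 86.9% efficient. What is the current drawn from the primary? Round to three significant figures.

I_p ≈ 16000 A

V_s = 22000 × 344/63 = 120130 V.
I_s = V_s/R = 120130/47.2 = 2545.1 A.
P_out = V_s I_s = 120130 × 2545.1 = 3.0573×10^8 W.
P_in = P_out/η = 3.0573×10^8/0.869 = 3.5182×10^8 W.
I_p = P_in/V_p = 3.5182×10^8/22000 = 16000 A.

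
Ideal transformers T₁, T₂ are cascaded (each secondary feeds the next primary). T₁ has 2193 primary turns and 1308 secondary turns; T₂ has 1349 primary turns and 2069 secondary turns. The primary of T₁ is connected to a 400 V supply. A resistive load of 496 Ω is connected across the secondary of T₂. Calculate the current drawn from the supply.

I_supply ≈ 0.675 A

Secondary of T₁: V = 400.00 × 1308/2193 = 238.58 V.
Secondary of T₂: V = 238.58 × 2069/1349 = 365.91 V.
I_load = 365.91/496 = 0.73773 A, so P_out = 365.91 × 0.73773 = 269.94 W.
All ideal ⇒ P_in = P_out, so I_supply = 269.94/400 = 0.675 A.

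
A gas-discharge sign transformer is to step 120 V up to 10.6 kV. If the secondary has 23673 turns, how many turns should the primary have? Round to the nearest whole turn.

N_p = 268 turns

N_p/N_s = V_p/V_s, so N_p = 23673 × 120/10600 = 268.0 ≈ 268 turns.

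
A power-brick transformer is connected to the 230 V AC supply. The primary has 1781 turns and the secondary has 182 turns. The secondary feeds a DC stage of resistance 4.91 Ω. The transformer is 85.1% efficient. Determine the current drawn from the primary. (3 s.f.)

I_p ≈ 0.575 A

V_s = 230 × 182/1781 = 23.504 V.
I_s = V_s/R = 23.504/4.91 = 4.7869 A.
P_out = V_s I_s = 23.504 × 4.7869 = 112.51 W.
P_in = P_out/η = 112.51/0.851 = 132.21 W.
I_p = P_in/V_p = 132.21/230 = 0.575 A.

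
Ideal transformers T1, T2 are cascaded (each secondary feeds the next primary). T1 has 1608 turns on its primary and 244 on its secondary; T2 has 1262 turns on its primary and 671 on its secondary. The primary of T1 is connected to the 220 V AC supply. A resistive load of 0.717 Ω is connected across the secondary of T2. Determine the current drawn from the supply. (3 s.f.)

I_supply ≈ 2.00 A

After T1: V = 220.00 × 244/1608 = 33.383 V.
After T2: V = 33.383 × 671/1262 = 17.750 V.
I_load = 17.750/0.717 = 24.755 A, so P_out = 17.750 × 24.755 = 439.40 W.
All ideal ⇒ P_in = P_out, so I_supply = 439.40/220 = 2.00 A.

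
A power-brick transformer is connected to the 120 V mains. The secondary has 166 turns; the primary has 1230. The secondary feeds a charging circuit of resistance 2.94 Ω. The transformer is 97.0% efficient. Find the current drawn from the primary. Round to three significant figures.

V_s = 120 × 166/1230 = 16.195 V.
I_s = V_s/R = 16.195/2.94 = 5.5085 A.
P_out = V_s I_s = 16.195 × 5.5085 = 89.212 W.
P_in = P_out/η = 89.212/0.970 = 91.971 W.
I_p = P_in/V_p = 91.971/120 = 0.766 A.

I_p ≈ 0.766 A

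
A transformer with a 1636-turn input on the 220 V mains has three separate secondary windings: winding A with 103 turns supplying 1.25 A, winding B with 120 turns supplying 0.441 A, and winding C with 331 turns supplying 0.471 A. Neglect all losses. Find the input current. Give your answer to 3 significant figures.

I_in ≈ 0.206 A

V_A = 220 × 103/1636 = 13.851 V; V_B = 220 × 120/1636 = 16.137 V; V_C = 220 × 331/1636 = 44.511 V.
P_out = V_A I_A + V_B I_B + V_C I_C = 13.851×1.25 + 16.137×0.441 + 44.511×0.471 = 17.314 + 7.1164 + 20.965 = 45.395 W.
Ideal ⇒ P_in = P_out, so I_in = P_out/V_in = 45.395/220 = 0.206 A.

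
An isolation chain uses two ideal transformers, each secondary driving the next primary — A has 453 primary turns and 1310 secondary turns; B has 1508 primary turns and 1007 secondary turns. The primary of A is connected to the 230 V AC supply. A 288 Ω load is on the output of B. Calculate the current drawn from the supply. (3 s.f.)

Secondary of A: V = 230.00 × 1310/453 = 665.12 V.
Secondary of B: V = 665.12 × 1007/1508 = 444.15 V.
I_load = 444.15/288 = 1.5422 A, so P_out = 444.15 × 1.5422 = 684.96 W.
All ideal ⇒ P_in = P_out, so I_supply = 684.96/230 = 2.98 A.

I_supply ≈ 2.98 A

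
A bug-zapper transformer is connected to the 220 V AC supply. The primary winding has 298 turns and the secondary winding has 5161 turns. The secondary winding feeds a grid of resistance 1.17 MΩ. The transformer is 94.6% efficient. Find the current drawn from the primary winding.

V_s = 220 × 5161/298 = 3810.1 V.
I_s = V_s/R = 3810.1/(1.17×10^6) = 0.0032565 A.
P_out = V_s I_s = 3810.1 × 0.0032565 = 12.408 W.
P_in = P_out/η = 12.408/0.946 = 13.116 W.
I_p = P_in/V_p = 13.116/220 = 0.0596 A.

I_p ≈ 0.0596 A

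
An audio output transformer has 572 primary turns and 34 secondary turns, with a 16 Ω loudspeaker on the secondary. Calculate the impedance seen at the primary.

Z_p ≈ 4530 Ω

Z_p = (N_p/N_s)² × Z_s = (572/34)² × 16 = 4530 Ω.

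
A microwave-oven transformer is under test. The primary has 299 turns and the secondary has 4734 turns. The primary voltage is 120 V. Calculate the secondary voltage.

V_s/V_p = N_s/N_p, so V_s = 120 × 4734/299 = 1900 V.

V_s ≈ 1900 V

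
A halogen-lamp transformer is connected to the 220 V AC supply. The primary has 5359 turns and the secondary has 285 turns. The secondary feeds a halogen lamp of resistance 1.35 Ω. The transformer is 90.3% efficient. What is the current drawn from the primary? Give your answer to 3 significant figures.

I_p ≈ 0.510 A

V_s = 220 × 285/5359 = 11.700 V.
I_s = V_s/R = 11.700/1.35 = 8.6666 A.
P_out = V_s I_s = 11.700 × 8.6666 = 101.40 W.
P_in = P_out/η = 101.40/0.903 = 112.29 W.
I_p = P_in/V_p = 112.29/220 = 0.510 A.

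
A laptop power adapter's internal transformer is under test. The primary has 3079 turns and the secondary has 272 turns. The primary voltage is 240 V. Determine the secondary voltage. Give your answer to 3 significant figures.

V_s ≈ 21.2 V

V_s/V_p = N_s/N_p, so V_s = 240 × 272/3079 = 21.2 V.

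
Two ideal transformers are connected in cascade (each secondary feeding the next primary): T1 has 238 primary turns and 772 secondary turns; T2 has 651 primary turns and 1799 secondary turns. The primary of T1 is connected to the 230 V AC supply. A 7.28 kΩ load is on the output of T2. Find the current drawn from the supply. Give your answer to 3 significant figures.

I_supply ≈ 2.54 A

Secondary of T1: V = 230.00 × 772/238 = 746.05 V.
Secondary of T2: V = 746.05 × 1799/651 = 2061.7 V.
I_load = 2061.7/7280 = 0.28320 A, so P_out = 2061.7 × 0.28320 = 583.86 W.
All ideal ⇒ P_in = P_out, so I_supply = 583.86/230 = 2.54 A.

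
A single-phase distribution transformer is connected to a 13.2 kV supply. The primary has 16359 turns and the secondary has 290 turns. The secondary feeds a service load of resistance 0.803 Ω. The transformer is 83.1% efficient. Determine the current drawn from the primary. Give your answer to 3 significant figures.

I_p ≈ 6.22 A

V_s = 13200 × 290/16359 = 234.00 V.
I_s = V_s/R = 234.00/0.803 = 291.41 A.
P_out = V_s I_s = 234.00 × 291.41 = 68189 W.
P_in = P_out/η = 68189/0.831 = 82057 W.
I_p = P_in/V_p = 82057/13200 = 6.22 A.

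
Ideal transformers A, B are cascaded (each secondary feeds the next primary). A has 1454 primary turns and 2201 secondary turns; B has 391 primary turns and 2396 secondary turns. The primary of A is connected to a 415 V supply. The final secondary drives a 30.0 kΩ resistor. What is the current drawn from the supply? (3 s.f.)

I_supply ≈ 1.19 A

After A: V = 415.00 × 2201/1454 = 628.21 V.
After B: V = 628.21 × 2396/391 = 3849.6 V.
I_load = 3849.6/30000 = 0.12832 A, so P_out = 3849.6 × 0.12832 = 493.98 W.
All ideal ⇒ P_in = P_out, so I_supply = 493.98/415 = 1.19 A.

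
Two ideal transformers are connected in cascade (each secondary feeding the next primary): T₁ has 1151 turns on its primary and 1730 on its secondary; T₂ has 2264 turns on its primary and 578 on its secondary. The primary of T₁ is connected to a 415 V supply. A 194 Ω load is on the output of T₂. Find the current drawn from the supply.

I_supply ≈ 0.315 A

After T₁: V = 415.00 × 1730/1151 = 623.76 V.
After T₂: V = 623.76 × 578/2264 = 159.25 V.
I_load = 159.25/194 = 0.82086 A, so P_out = 159.25 × 0.82086 = 130.72 W.
All ideal ⇒ P_in = P_out, so I_supply = 130.72/415 = 0.315 A.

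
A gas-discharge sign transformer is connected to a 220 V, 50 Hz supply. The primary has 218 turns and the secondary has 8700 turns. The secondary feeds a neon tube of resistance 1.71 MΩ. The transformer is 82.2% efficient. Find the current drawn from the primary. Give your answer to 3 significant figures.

V_s = 220 × 8700/218 = 8779.8 V.
I_s = V_s/R = 8779.8/(1.71×10^6) = 0.0051344 A.
P_out = V_s I_s = 8779.8 × 0.0051344 = 45.079 W.
P_in = P_out/η = 45.079/0.822 = 54.841 W.
I_p = P_in/V_p = 54.841/220 = 0.249 A.

I_p ≈ 0.249 A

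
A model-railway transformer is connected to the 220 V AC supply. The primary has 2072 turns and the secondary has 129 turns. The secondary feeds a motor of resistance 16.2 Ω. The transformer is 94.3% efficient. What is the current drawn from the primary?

V_s = 220 × 129/2072 = 13.697 V.
I_s = V_s/R = 13.697/16.2 = 0.84549 A.
P_out = V_s I_s = 13.697 × 0.84549 = 11.581 W.
P_in = P_out/η = 11.581/0.943 = 12.281 W.
I_p = P_in/V_p = 12.281/220 = 0.0558 A.

I_p ≈ 0.0558 A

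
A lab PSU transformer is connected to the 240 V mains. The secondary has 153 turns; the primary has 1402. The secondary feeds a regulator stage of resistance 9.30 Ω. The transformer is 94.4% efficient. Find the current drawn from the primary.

I_p ≈ 0.326 A

V_s = 240 × 153/1402 = 26.191 V.
I_s = V_s/R = 26.191/9.30 = 2.8163 A.
P_out = V_s I_s = 26.191 × 2.8163 = 73.761 W.
P_in = P_out/η = 73.761/0.944 = 78.137 W.
I_p = P_in/V_p = 78.137/240 = 0.326 A.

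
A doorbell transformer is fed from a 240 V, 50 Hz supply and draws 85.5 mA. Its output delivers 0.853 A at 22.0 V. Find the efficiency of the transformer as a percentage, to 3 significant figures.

P_in = 240 × 0.0855 = 20.5200 W.
P_out = 22.0 × 0.853 = 18.7660 W.
η = P_out/P_in = 18.7660/20.5200 = 0.915.

η ≈ 91.5%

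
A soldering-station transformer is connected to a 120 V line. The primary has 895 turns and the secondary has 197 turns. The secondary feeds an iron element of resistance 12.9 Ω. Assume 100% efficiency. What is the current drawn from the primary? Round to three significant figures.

I_p ≈ 0.451 A

V_s = V_p × N_s/N_p = 120 × 197/895 = 26.413 V.
I_s = V_s/R = 26.413/12.9 = 2.0476 A.
For an ideal transformer I_p N_p = I_s N_s, so I_p = 2.0476 × 197/895 = 0.451 A.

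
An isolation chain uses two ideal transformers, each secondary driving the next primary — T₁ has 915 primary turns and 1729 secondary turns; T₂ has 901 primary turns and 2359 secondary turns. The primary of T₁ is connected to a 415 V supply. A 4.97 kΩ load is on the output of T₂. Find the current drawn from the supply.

After T₁: V = 415.00 × 1729/915 = 784.19 V.
After T₂: V = 784.19 × 2359/901 = 2053.2 V.
I_load = 2053.2/4970 = 0.41311 A, so P_out = 2053.2 × 0.41311 = 848.19 W.
All ideal ⇒ P_in = P_out, so I_supply = 848.19/415 = 2.04 A.

I_supply ≈ 2.04 A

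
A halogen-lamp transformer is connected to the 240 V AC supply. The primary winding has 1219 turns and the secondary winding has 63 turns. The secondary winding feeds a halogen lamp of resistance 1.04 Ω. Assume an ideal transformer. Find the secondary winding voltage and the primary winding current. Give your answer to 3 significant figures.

V_s ≈ 12.4 V, I_p ≈ 0.616 A

V_s = V_p × N_s/N_p = 240 × 63/1219 = 12.404 V.
I_s = V_s/R = 12.404/1.04 = 11.927 A.
I_p = I_s × N_s/N_p = 11.927 × 63/1219 = 0.616 A.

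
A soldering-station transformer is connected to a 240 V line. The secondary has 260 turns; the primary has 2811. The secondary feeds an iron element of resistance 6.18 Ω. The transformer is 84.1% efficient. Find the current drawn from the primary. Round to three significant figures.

V_s = 240 × 260/2811 = 22.199 V.
I_s = V_s/R = 22.199/6.18 = 3.5920 A.
P_out = V_s I_s = 22.199 × 3.5920 = 79.737 W.
P_in = P_out/η = 79.737/0.841 = 94.812 W.
I_p = P_in/V_p = 94.812/240 = 0.395 A.

I_p ≈ 0.395 A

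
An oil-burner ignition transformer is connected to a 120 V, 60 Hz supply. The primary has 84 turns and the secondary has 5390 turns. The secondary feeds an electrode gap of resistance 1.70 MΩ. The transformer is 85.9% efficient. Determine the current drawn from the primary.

I_p ≈ 0.338 A

V_s = 120 × 5390/84 = 7700.0 V.
I_s = V_s/R = 7700.0/(1.70×10^6) = 0.0045294 A.
P_out = V_s I_s = 7700.0 × 0.0045294 = 34.876 W.
P_in = P_out/η = 34.876/0.859 = 40.601 W.
I_p = P_in/V_p = 40.601/120 = 0.338 A.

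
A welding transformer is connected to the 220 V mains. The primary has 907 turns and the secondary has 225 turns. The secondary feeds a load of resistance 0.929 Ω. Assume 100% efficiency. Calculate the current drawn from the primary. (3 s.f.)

I_p ≈ 14.6 A

V_s = V_p × N_s/N_p = 220 × 225/907 = 54.576 V.
I_s = V_s/R = 54.576/0.929 = 58.747 A.
For an ideal transformer I_p N_p = I_s N_s, so I_p = 58.747 × 225/907 = 14.6 A.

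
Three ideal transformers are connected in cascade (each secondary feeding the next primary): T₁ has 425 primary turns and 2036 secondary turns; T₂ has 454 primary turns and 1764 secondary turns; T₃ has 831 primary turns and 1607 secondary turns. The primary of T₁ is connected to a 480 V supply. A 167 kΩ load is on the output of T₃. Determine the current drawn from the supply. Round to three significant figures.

I_supply ≈ 3.72 A

Secondary of T₁: V = 480.00 × 2036/425 = 2299.5 V.
Secondary of T₂: V = 2299.5 × 1764/454 = 8934.6 V.
Secondary of T₃: V = 8934.6 × 1607/831 = 17278 V.
I_load = 17278/167000 = 0.10346 A, so P_out = 17278 × 0.10346 = 1787.6 W.
All ideal ⇒ P_in = P_out, so I_supply = 1787.6/480 = 3.72 A.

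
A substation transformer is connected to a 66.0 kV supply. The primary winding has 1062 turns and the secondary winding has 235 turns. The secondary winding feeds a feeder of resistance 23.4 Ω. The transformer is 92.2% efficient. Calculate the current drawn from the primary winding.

V_s = 66000 × 235/1062 = 14605 V.
I_s = V_s/R = 14605/23.4 = 624.12 A.
P_out = V_s I_s = 14605 × 624.12 = 9.1150×10^6 W.
P_in = P_out/η = 9.1150×10^6/0.922 = 9.8862×10^6 W.
I_p = P_in/V_p = 9.8862×10^6/66000 = 150 A.

I_p ≈ 150 A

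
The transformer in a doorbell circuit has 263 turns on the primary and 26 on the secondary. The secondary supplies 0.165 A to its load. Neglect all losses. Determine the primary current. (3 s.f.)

I_p ≈ 0.0163 A

For an ideal transformer I_p/I_s = N_s/N_p, so I_p = 0.165 × 26/263 = 0.0163 A.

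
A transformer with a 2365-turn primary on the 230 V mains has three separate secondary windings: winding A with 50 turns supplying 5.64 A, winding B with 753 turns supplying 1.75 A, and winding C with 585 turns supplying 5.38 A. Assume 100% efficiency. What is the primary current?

I_p ≈ 2.01 A

V_A = 230 × 50/2365 = 4.8626 V; V_B = 230 × 753/2365 = 73.230 V; V_C = 230 × 585/2365 = 56.892 V.
P_out = V_A I_A + V_B I_B + V_C I_C = 4.8626×5.64 + 73.230×1.75 + 56.892×5.38 = 27.425 + 128.15 + 306.08 = 461.66 W.
Ideal ⇒ P_in = P_out, so I_p = P_out/V_p = 461.66/230 = 2.01 A.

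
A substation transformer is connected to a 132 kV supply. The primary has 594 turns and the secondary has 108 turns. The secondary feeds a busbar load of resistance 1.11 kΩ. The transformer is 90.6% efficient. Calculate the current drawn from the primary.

V_s = 132000 × 108/594 = 24000 V.
I_s = V_s/R = 24000/1110 = 21.622 A.
P_out = V_s I_s = 24000 × 21.622 = 518920 W.
P_in = P_out/η = 518920/0.906 = 572760 W.
I_p = P_in/V_p = 572760/132000 = 4.34 A.

I_p ≈ 4.34 A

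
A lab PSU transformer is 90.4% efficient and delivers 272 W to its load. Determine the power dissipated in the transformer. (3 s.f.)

P_in = P_out/η = 272/0.904 = 300.885 W.
P_loss = P_in − P_out = 300.885 − 272 = 28.9 W.

P_loss ≈ 28.9 W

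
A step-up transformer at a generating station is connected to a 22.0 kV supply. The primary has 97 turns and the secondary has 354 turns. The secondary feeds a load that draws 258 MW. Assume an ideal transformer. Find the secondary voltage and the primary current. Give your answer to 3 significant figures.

V_s = V_p × N_s/N_p = 22000 × 354/97 = 80289 V.
I_s = P/V_s = 2.58×10^8/80289 = 3213.4 A.
I_p = I_s × N_s/N_p = 3213.4 × 354/97 = 11700 A.

V_s ≈ 80300 V, I_p ≈ 11700 A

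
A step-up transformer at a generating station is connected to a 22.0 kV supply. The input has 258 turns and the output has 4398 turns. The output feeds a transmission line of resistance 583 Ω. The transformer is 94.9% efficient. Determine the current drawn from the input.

V_out = 22000 × 4398/258 = 375020 V.
I_out = V_out/R = 375020/583 = 643.26 A.
P_out = V_out I_out = 375020 × 643.26 = 2.4124×10^8 W.
P_in = P_out/η = 2.4124×10^8/0.949 = 2.5420×10^8 W.
I_in = P_in/V_in = 2.5420×10^8/22000 = 11600 A.

I_in ≈ 11600 A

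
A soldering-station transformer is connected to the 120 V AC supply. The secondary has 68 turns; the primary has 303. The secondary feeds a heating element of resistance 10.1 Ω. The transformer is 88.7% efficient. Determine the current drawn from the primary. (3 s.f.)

I_p ≈ 0.675 A

V_s = 120 × 68/303 = 26.931 V.
I_s = V_s/R = 26.931/10.1 = 2.6664 A.
P_out = V_s I_s = 26.931 × 2.6664 = 71.808 W.
P_in = P_out/η = 71.808/0.887 = 80.956 W.
I_p = P_in/V_p = 80.956/120 = 0.675 A.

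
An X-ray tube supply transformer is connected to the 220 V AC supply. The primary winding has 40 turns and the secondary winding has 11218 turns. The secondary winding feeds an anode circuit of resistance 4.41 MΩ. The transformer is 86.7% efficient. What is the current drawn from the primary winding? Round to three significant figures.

V_s = 220 × 11218/40 = 61699 V.
I_s = V_s/R = 61699/(4.41×10^6) = 0.013991 A.
P_out = V_s I_s = 61699 × 0.013991 = 863.21 W.
P_in = P_out/η = 863.21/0.867 = 995.63 W.
I_p = P_in/V_p = 995.63/220 = 4.53 A.

I_p ≈ 4.53 A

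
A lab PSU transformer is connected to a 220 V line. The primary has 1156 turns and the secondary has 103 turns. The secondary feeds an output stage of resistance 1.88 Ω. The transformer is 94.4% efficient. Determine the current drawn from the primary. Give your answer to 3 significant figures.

V_s = 220 × 103/1156 = 19.602 V.
I_s = V_s/R = 19.602/1.88 = 10.427 A.
P_out = V_s I_s = 19.602 × 10.427 = 204.38 W.
P_in = P_out/η = 204.38/0.944 = 216.51 W.
I_p = P_in/V_p = 216.51/220 = 0.984 A.

I_p ≈ 0.984 A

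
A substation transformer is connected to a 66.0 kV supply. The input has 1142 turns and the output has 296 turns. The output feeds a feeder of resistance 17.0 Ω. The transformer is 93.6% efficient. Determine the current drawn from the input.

I_in ≈ 279 A

V_out = 66000 × 296/1142 = 17107 V.
I_out = V_out/R = 17107/17.0 = 1006.3 A.
P_out = V_out I_out = 17107 × 1006.3 = 1.7214×10^7 W.
P_in = P_out/η = 1.7214×10^7/0.936 = 1.8391×10^7 W.
I_in = P_in/V_in = 1.8391×10^7/66000 = 279 A.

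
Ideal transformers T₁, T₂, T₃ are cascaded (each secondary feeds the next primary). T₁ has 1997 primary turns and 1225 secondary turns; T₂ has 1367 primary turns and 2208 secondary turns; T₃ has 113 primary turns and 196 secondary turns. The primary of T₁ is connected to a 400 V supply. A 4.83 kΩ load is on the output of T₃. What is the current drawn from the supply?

I_supply ≈ 0.245 A

Secondary of T₁: V = 400.00 × 1225/1997 = 245.37 V.
Secondary of T₂: V = 245.37 × 2208/1367 = 396.32 V.
Secondary of T₃: V = 396.32 × 196/113 = 687.43 V.
I_load = 687.43/4830 = 0.14232 A, so P_out = 687.43 × 0.14232 = 97.837 W.
All ideal ⇒ P_in = P_out, so I_supply = 97.837/400 = 0.245 A.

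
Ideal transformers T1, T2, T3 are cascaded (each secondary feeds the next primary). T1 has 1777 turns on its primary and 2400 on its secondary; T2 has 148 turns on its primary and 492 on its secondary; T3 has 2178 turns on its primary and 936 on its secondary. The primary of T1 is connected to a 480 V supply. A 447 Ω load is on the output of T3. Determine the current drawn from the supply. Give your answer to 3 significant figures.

I_supply ≈ 4.00 A

After T1: V = 480.00 × 2400/1777 = 648.28 V.
After T2: V = 648.28 × 492/148 = 2155.1 V.
After T3: V = 2155.1 × 936/2178 = 926.16 V.
I_load = 926.16/447 = 2.0719 A, so P_out = 926.16 × 2.0719 = 1919.0 W.
All ideal ⇒ P_in = P_out, so I_supply = 1919.0/480 = 4.00 A.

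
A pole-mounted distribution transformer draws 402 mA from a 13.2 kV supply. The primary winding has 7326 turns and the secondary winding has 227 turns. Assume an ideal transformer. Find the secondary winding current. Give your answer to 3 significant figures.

I_s/I_p = N_p/N_s, so I_s = 0.402 × 7326/227 = 13.0 A.

I_s ≈ 13.0 A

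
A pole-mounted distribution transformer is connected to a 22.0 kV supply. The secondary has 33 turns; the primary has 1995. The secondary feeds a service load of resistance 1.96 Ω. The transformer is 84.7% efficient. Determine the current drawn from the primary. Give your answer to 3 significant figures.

V_s = 22000 × 33/1995 = 363.91 V.
I_s = V_s/R = 363.91/1.96 = 185.67 A.
P_out = V_s I_s = 363.91 × 185.67 = 67566 W.
P_in = P_out/η = 67566/0.847 = 79772 W.
I_p = P_in/V_p = 79772/22000 = 3.63 A.

I_p ≈ 3.63 A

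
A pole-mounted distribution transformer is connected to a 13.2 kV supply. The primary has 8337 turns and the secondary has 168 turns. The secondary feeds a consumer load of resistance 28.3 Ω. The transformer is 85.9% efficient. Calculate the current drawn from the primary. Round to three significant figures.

V_s = 13200 × 168/8337 = 265.99 V.
I_s = V_s/R = 265.99/28.3 = 9.3991 A.
P_out = V_s I_s = 265.99 × 9.3991 = 2500.1 W.
P_in = P_out/η = 2500.1/0.859 = 2910.5 W.
I_p = P_in/V_p = 2910.5/13200 = 0.220 A.

I_p ≈ 0.220 A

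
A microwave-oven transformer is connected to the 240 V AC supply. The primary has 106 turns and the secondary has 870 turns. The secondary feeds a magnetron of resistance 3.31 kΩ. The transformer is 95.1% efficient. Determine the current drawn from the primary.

I_p ≈ 5.14 A

V_s = 240 × 870/106 = 1969.8 V.
I_s = V_s/R = 1969.8/3310 = 0.59511 A.
P_out = V_s I_s = 1969.8 × 0.59511 = 1172.3 W.
P_in = P_out/η = 1172.3/0.951 = 1232.7 W.
I_p = P_in/V_p = 1232.7/240 = 5.14 A.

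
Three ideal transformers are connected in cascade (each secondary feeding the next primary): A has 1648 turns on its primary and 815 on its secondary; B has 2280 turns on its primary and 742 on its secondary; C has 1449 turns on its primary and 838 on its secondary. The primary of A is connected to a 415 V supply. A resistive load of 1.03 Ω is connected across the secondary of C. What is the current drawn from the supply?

I_supply ≈ 3.49 A

After A: V = 415.00 × 815/1648 = 205.23 V.
After B: V = 205.23 × 742/2280 = 66.791 V.
After C: V = 66.791 × 838/1449 = 38.627 V.
I_load = 38.627/1.03 = 37.502 A, so P_out = 38.627 × 37.502 = 1448.6 W.
All ideal ⇒ P_in = P_out, so I_supply = 1448.6/415 = 3.49 A.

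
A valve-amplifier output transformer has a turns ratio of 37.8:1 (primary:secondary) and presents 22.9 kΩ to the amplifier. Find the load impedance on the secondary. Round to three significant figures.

Z_s ≈ 16.0 Ω

Z_s = Z_p/(N_p/N_s)² = 22900/37.8² = 16.0 Ω.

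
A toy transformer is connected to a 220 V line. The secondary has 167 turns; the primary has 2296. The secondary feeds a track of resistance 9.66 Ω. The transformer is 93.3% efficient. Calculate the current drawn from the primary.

V_s = 220 × 167/2296 = 16.002 V.
I_s = V_s/R = 16.002/9.66 = 1.6565 A.
P_out = V_s I_s = 16.002 × 1.6565 = 26.507 W.
P_in = P_out/η = 26.507/0.933 = 28.410 W.
I_p = P_in/V_p = 28.410/220 = 0.129 A.

I_p ≈ 0.129 A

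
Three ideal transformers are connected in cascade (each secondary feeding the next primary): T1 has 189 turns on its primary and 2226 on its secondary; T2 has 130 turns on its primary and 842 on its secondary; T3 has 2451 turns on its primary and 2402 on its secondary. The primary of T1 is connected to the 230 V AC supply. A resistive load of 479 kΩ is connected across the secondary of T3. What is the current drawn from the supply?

I_supply ≈ 2.68 A

After T1: V = 230.00 × 2226/189 = 2708.9 V.
After T2: V = 2708.9 × 842/130 = 17545 V.
After T3: V = 17545 × 2402/2451 = 17195 V.
I_load = 17195/479000 = 0.035897 A, so P_out = 17195 × 0.035897 = 617.23 W.
All ideal ⇒ P_in = P_out, so I_supply = 617.23/230 = 2.68 A.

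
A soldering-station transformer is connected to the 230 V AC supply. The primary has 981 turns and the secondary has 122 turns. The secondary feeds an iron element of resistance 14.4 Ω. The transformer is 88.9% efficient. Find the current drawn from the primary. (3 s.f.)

I_p ≈ 0.278 A

V_s = 230 × 122/981 = 28.603 V.
I_s = V_s/R = 28.603/14.4 = 1.9864 A.
P_out = V_s I_s = 28.603 × 1.9864 = 56.817 W.
P_in = P_out/η = 56.817/0.889 = 63.911 W.
I_p = P_in/V_p = 63.911/230 = 0.278 A.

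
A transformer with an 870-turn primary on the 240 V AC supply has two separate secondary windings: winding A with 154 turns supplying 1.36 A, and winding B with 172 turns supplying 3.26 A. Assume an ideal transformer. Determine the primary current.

I_p ≈ 0.885 A

V_A = 240 × 154/870 = 42.483 V; V_B = 240 × 172/870 = 47.448 V.
P_out = V_A I_A + V_B I_B = 42.483×1.36 + 47.448×3.26 = 57.777 + 154.68 = 212.46 W.
Ideal ⇒ P_in = P_out, so I_p = P_out/V_p = 212.46/240 = 0.885 A.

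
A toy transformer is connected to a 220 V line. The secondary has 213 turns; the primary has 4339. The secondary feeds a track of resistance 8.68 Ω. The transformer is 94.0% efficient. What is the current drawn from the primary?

V_s = 220 × 213/4339 = 10.800 V.
I_s = V_s/R = 10.800/8.68 = 1.2442 A.
P_out = V_s I_s = 10.800 × 1.2442 = 13.437 W.
P_in = P_out/η = 13.437/0.940 = 14.295 W.
I_p = P_in/V_p = 14.295/220 = 0.0650 A.

I_p ≈ 0.0650 A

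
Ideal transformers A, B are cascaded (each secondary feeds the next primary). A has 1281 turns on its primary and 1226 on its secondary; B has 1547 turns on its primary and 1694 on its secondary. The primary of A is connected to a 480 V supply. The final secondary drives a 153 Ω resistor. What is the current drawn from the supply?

I_supply ≈ 3.45 A

After A: V = 480.00 × 1226/1281 = 459.39 V.
After B: V = 459.39 × 1694/1547 = 503.04 V.
I_load = 503.04/153 = 3.2879 A, so P_out = 503.04 × 3.2879 = 1653.9 W.
All ideal ⇒ P_in = P_out, so I_supply = 1653.9/480 = 3.45 A.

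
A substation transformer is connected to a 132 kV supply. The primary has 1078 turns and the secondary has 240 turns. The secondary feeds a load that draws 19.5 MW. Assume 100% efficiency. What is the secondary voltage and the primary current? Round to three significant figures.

V_s ≈ 29400 V, I_p ≈ 148 A

V_s = V_p × N_s/N_p = 132000 × 240/1078 = 29388 V.
I_s = P/V_s = 1.95×10^7/29388 = 663.54 A.
I_p = I_s × N_s/N_p = 663.54 × 240/1078 = 148 A.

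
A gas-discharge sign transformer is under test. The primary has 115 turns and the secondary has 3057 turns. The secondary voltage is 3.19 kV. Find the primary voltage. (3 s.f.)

V_p ≈ 120 V

V_p/V_s = N_p/N_s, so V_p = 3190 × 115/3057 = 120 V.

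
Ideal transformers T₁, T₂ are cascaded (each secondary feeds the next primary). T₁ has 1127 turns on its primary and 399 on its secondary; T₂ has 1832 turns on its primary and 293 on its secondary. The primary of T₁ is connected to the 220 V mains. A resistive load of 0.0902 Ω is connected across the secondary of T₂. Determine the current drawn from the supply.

I_supply ≈ 7.82 A

After T₁: V = 220.00 × 399/1127 = 77.888 V.
After T₂: V = 77.888 × 293/1832 = 12.457 V.
I_load = 12.457/0.0902 = 138.10 A, so P_out = 12.457 × 138.10 = 1720.4 W.
All ideal ⇒ P_in = P_out, so I_supply = 1720.4/220 = 7.82 A.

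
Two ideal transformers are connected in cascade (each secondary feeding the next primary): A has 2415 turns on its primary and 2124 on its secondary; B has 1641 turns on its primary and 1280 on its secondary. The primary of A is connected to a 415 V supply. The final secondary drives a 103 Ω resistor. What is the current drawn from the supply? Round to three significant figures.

Secondary of A: V = 415.00 × 2124/2415 = 364.99 V.
Secondary of B: V = 364.99 × 1280/1641 = 284.70 V.
I_load = 284.70/103 = 2.7641 A, so P_out = 284.70 × 2.7641 = 786.93 W.
All ideal ⇒ P_in = P_out, so I_supply = 786.93/415 = 1.90 A.

I_supply ≈ 1.90 A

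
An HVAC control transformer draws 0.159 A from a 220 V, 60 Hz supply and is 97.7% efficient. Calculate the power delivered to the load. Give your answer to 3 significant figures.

P_in = V_p I_p = 220 × 0.159 = 34.980 W.
P_out = η P_in = 0.977 × 34.980 = 34.2 W.

P_out ≈ 34.2 W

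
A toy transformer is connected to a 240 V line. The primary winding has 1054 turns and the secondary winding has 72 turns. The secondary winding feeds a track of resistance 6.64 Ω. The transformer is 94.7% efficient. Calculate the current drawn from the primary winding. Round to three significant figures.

V_s = 240 × 72/1054 = 16.395 V.
I_s = V_s/R = 16.395/6.64 = 2.4691 A.
P_out = V_s I_s = 16.395 × 2.4691 = 40.480 W.
P_in = P_out/η = 40.480/0.947 = 42.745 W.
I_p = P_in/V_p = 42.745/240 = 0.178 A.

I_p ≈ 0.178 A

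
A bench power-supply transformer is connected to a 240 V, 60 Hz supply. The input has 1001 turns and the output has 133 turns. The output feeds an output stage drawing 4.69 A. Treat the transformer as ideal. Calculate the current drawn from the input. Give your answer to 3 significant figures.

For an ideal transformer I_in N_in = I_out N_out, so I_in = 4.69 × 133/1001 = 0.623 A.

I_in ≈ 0.623 A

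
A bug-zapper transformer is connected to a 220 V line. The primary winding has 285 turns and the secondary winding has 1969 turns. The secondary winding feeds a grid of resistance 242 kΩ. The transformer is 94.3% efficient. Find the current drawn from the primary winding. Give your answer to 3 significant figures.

I_p ≈ 0.0460 A

V_s = 220 × 1969/285 = 1519.9 V.
I_s = V_s/R = 1519.9/242000 = 0.0062807 A.
P_out = V_s I_s = 1519.9 × 0.0062807 = 9.5462 W.
P_in = P_out/η = 9.5462/0.943 = 10.123 W.
I_p = P_in/V_p = 10.123/220 = 0.0460 A.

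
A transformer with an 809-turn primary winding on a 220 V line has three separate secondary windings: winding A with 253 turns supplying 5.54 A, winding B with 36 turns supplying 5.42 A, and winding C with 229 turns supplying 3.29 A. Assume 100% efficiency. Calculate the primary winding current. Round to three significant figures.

I_p ≈ 2.91 A

V_A = 220 × 253/809 = 68.801 V; V_B = 220 × 36/809 = 9.7899 V; V_C = 220 × 229/809 = 62.274 V.
P_out = V_A I_A + V_B I_B + V_C I_C = 68.801×5.54 + 9.7899×5.42 + 62.274×3.29 = 381.16 + 53.061 + 204.88 = 639.10 W.
Ideal ⇒ P_in = P_out, so I_p = P_out/V_p = 639.10/220 = 2.91 A.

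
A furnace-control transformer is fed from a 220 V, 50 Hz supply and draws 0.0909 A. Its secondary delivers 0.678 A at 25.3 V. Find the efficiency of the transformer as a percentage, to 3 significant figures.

P_in = 220 × 0.0909 = 19.9980 W.
P_out = 25.3 × 0.678 = 17.1534 W.
η = P_out/P_in = 17.1534/19.9980 = 0.858.

η ≈ 85.8%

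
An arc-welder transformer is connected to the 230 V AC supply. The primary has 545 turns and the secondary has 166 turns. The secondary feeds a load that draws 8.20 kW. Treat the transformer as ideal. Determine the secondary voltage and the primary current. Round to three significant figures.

V_s = V_p × N_s/N_p = 230 × 166/545 = 70.055 V.
I_s = P/V_s = 8200/70.055 = 117.05 A.
I_p = I_s × N_s/N_p = 117.05 × 166/545 = 35.7 A.

V_s ≈ 70.1 V, I_p ≈ 35.7 A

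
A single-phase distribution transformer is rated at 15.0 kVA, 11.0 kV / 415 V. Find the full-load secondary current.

I_s ≈ 36.1 A

I_s = S/V_s = 15000/415 = 36.1 A.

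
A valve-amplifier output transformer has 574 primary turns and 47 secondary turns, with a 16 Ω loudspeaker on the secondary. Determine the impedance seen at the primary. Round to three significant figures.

Z_p = (N_p/N_s)² × Z_s = (574/47)² × 16 = 2390 Ω.

Z_p ≈ 2390 Ω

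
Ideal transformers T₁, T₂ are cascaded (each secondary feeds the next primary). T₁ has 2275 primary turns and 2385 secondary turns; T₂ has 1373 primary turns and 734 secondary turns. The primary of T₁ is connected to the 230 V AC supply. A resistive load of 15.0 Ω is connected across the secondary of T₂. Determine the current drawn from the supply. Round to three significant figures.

I_supply ≈ 4.82 A

After T₁: V = 230.00 × 2385/2275 = 241.12 V.
After T₂: V = 241.12 × 734/1373 = 128.90 V.
I_load = 128.90/15.0 = 8.5935 A, so P_out = 128.90 × 8.5935 = 1107.7 W.
All ideal ⇒ P_in = P_out, so I_supply = 1107.7/230 = 4.82 A.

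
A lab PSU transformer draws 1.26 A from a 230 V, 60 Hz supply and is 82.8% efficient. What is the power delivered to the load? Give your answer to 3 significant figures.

P_in = V_p I_p = 230 × 1.26 = 289.80 W.
P_out = η P_in = 0.828 × 289.80 = 240 W.

P_out ≈ 240 W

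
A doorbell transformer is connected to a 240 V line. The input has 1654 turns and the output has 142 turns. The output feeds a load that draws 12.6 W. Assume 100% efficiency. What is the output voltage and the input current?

V_out = V_in × N_out/N_in = 240 × 142/1654 = 20.605 V.
I_out = P/V_out = 12.6/20.605 = 0.61151 A.
I_in = I_out × N_out/N_in = 0.61151 × 142/1654 = 0.0525 A.

V_out ≈ 20.6 V, I_in ≈ 0.0525 A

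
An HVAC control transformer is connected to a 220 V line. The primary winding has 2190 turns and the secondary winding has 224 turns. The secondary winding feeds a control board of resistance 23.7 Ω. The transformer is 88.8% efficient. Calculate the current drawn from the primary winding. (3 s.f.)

V_s = 220 × 224/2190 = 22.502 V.
I_s = V_s/R = 22.502/23.7 = 0.94946 A.
P_out = V_s I_s = 22.502 × 0.94946 = 21.365 W.
P_in = P_out/η = 21.365/0.888 = 24.060 W.
I_p = P_in/V_p = 24.060/220 = 0.109 A.

I_p ≈ 0.109 A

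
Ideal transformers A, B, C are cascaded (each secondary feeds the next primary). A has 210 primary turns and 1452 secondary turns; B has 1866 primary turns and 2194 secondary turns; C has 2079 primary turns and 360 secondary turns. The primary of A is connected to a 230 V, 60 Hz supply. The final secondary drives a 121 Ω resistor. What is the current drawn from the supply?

Secondary of A: V = 230.00 × 1452/210 = 1590.3 V.
Secondary of B: V = 1590.3 × 2194/1866 = 1869.8 V.
Secondary of C: V = 1869.8 × 360/2079 = 323.78 V.
I_load = 323.78/121 = 2.6759 A, so P_out = 323.78 × 2.6759 = 866.39 W.
All ideal ⇒ P_in = P_out, so I_supply = 866.39/230 = 3.77 A.

I_supply ≈ 3.77 A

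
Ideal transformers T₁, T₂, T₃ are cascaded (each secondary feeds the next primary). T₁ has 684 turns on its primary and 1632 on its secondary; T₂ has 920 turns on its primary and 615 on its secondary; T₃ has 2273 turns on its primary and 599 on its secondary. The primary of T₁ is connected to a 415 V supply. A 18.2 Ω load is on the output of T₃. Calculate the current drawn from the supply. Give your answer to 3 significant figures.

Secondary of T₁: V = 415.00 × 1632/684 = 990.18 V.
Secondary of T₂: V = 990.18 × 615/920 = 661.91 V.
Secondary of T₃: V = 661.91 × 599/2273 = 174.43 V.
I_load = 174.43/18.2 = 9.5842 A, so P_out = 174.43 × 9.5842 = 1671.8 W.
All ideal ⇒ P_in = P_out, so I_supply = 1671.8/415 = 4.03 A.

I_supply ≈ 4.03 A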